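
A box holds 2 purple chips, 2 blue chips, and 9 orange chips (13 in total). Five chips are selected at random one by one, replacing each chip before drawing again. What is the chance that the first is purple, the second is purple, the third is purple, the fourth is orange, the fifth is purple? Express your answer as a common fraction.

Multiply the conditional probability of each draw in order, with replacement (the composition resets each draw).
P = (2/13) · (2/13) · (2/13) · (9/13) · (2/13) = 144/371293 ≈ 0.0004.

144/371293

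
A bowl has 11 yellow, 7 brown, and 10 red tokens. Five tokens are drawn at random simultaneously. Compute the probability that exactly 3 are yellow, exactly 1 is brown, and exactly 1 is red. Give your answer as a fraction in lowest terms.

55/468

Unordered draws without replacement: count favorable combinations over C(28,5).
Favorable = C(11,3) · C(7,1) · C(10,1) = 11550; total = C(28,5) = 98280.
P = 11550/98280 = 55/468 ≈ 0.1175.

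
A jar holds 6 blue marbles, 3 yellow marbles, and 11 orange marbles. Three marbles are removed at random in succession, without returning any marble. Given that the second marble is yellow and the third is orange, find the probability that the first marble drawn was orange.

P(first=orange and the second marble is yellow and the third is orange) = (11/20)·(3/19)·(10/18) = 11/228.
P(E) = Σ over first color = 11/380 + 11/1140 + 11/228 = 33/380.
By Bayes, P(first=orange | E) = 11/228 / 33/380 = 5/9 ≈ 0.5556.

5/9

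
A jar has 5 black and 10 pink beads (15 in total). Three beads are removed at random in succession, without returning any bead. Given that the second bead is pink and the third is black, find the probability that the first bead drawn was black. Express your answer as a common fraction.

P(first=black and the second bead is pink and the third is black) = (5/15)·(10/14)·(4/13) = 20/273.
P(E) = Σ over first color = 20/273 + 15/91 = 5/21.
By Bayes, P(first=black | E) = 20/273 / 5/21 = 4/13 ≈ 0.3077.

4/13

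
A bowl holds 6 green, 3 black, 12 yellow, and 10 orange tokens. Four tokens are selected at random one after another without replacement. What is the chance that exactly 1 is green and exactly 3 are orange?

Unordered draws without replacement: count favorable combinations over C(31,4).
Favorable = C(6,1) · C(3,0) · C(12,0) · C(10,3) = 720; total = C(31,4) = 31465.
P = 720/31465 = 144/6293 ≈ 0.0229.

144/6293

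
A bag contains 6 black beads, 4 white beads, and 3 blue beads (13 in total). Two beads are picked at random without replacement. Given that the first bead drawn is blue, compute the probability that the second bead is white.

After removing 1 blue, the bag has 4 white out of 12 remaining.
P(second is white | given) = 4/12 = 1/3 ≈ 0.3333.

1/3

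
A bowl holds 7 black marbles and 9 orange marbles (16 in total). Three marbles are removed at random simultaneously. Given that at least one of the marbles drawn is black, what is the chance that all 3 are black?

P(all 3 black) = C(7,3)/C(16,3) = 1/16; P(at least one black) = 1 − C(9,3)/C(16,3) = 17/20.
Since 'all 3 black' ⊆ 'at least one black', P(all 3 | at least one) = 1/16 / 17/20 = 5/68 ≈ 0.0735.

5/68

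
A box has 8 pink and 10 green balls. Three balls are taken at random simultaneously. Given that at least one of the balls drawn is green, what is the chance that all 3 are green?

P(all 3 green) = C(10,3)/C(18,3) = 5/34; P(at least one green) = 1 − C(8,3)/C(18,3) = 95/102.
Since 'all 3 green' ⊆ 'at least one green', P(all 3 | at least one) = 5/34 / 95/102 = 3/19 ≈ 0.1579.

3/19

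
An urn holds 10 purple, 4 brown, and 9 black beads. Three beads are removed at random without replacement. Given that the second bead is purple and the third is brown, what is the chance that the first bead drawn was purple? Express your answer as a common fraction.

P(first=purple and the second bead is purple and the third is brown) = (10/23)·(9/22)·(4/21) = 60/1771.
P(E) = Σ over first color = 60/1771 + 20/1771 + 60/1771 = 20/253.
By Bayes, P(first=purple | E) = 60/1771 / 20/253 = 3/7 ≈ 0.4286.

3/7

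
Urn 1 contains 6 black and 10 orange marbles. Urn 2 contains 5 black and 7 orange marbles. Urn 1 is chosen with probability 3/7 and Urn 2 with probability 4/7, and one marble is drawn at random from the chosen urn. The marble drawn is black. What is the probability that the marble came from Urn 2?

P(black | Urn 1) = 3/8; P(black | Urn 2) = 5/12.
P(black) = 3/7·3/8 + 4/7·5/12 = 67/168.
By Bayes' rule, P(Urn 2 | black) = 5/21 / 67/168 = 40/67 ≈ 0.5970.

40/67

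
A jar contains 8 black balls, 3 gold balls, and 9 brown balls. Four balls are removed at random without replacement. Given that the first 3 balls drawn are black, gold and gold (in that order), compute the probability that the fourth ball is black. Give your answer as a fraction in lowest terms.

After removing 1 black, 2 gold, the jar has 7 black out of 17 remaining.
P(fourth is black | given) = 7/17 ≈ 0.4118.

7/17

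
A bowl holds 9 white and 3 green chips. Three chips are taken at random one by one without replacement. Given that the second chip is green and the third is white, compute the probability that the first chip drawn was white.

4/5

P(first=white and the second chip is green and the third is white) = (9/12)·(3/11)·(8/10) = 9/55.
P(E) = Σ over first color = 9/55 + 9/220 = 9/44.
By Bayes, P(first=white | E) = 9/55 / 9/44 = 4/5 ≈ 0.8000.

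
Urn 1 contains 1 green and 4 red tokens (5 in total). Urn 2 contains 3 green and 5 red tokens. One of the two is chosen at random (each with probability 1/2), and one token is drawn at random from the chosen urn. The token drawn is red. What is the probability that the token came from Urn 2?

25/57

P(red | Urn 1) = 4/5; P(red | Urn 2) = 5/8.
P(red) = 1/2·4/5 + 1/2·5/8 = 57/80.
By Bayes' rule, P(Urn 2 | red) = 5/16 / 57/80 = 25/57 ≈ 0.4386.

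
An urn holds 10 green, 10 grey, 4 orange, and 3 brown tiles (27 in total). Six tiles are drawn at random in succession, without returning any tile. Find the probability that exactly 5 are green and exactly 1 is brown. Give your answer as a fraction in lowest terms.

42/16445

Unordered draws without replacement: count favorable combinations over C(27,6).
Favorable = C(10,5) · C(10,0) · C(4,0) · C(3,1) = 756; total = C(27,6) = 296010.
P = 756/296010 = 42/16445 ≈ 0.0026.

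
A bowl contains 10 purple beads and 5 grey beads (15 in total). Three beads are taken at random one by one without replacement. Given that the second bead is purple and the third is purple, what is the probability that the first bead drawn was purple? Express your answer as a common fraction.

P(first=purple and the second bead is purple and the third is purple) = (10/15)·(9/14)·(8/13) = 24/91.
P(E) = Σ over first color = 24/91 + 15/91 = 3/7.
By Bayes, P(first=purple | E) = 24/91 / 3/7 = 8/13 ≈ 0.6154.

8/13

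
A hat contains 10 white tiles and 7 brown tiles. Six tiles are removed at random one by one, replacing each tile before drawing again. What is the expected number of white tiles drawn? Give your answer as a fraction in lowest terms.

60/17

By linearity of expectation, E[X] = Σ P(draw i is white); each independent draw has P(white) = 10/17.
E[X] = 6 · 10/17 = 60/17 ≈ 3.5294.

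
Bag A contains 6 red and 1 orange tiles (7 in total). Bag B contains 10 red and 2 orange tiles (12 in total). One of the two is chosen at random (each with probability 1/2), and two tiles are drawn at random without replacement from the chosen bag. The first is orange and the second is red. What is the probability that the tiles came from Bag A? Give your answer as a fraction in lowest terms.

P(E | Bag A) = 1/7; P(E | Bag B) = 5/33.
P(E) = 1/2·1/7 + 1/2·5/33 = 34/231.
By Bayes' rule, P(Bag A | E) = 1/14 / 34/231 = 33/68 ≈ 0.4853.

33/68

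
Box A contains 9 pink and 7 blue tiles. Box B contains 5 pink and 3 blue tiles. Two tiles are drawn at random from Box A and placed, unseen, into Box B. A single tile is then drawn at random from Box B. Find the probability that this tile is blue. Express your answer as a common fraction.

Condition on how many of the transferred tiles are blue (from Box A: 7 blue of 16; then Box B has 10 total).
  0 blue: C(7,0)C(9,2)/C(16,2) = 3/10; then P = 3/10
  1 blue: C(7,1)C(9,1)/C(16,2) = 21/40; then P = 4/10
  2 blue: C(7,2)C(9,0)/C(16,2) = 7/40; then P = 5/10
P(blue from Box B) = 31/80 ≈ 0.3875.

31/80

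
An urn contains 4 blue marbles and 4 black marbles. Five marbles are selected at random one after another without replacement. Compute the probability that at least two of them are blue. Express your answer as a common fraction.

Sum the hypergeometric tail for j = 2,…,4 blue marbles.
Favorable = C(4,2)·C(4,3) + C(4,3)·C(4,2) + C(4,4)·C(4,1) = 52; total = C(8,5) = 56.
P = 52/56 = 13/14 ≈ 0.9286.

13/14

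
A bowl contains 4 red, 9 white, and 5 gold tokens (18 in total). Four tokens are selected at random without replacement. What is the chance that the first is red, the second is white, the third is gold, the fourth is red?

1/136

Multiply the conditional probability of each draw in order, without replacement, so each draw removes one from its color and from the total.
P = (4/18) · (9/17) · (5/16) · (3/15) = 1/136 ≈ 0.0074.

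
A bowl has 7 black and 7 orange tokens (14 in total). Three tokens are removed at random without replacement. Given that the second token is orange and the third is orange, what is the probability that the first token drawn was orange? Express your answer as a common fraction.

5/12

P(first=orange and the second token is orange and the third is orange) = (7/14)·(6/13)·(5/12) = 5/52.
P(E) = Σ over first color = 7/52 + 5/52 = 3/13.
By Bayes, P(first=orange | E) = 5/52 / 3/13 = 5/12 ≈ 0.4167.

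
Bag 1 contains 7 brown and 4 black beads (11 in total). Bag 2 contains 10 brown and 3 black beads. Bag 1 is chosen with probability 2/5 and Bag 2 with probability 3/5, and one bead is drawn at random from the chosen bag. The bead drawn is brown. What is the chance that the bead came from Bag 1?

P(brown | Bag 1) = 7/11; P(brown | Bag 2) = 10/13.
P(brown) = 2/5·7/11 + 3/5·10/13 = 512/715.
By Bayes' rule, P(Bag 1 | brown) = 14/55 / 512/715 = 91/256 ≈ 0.3555.

91/256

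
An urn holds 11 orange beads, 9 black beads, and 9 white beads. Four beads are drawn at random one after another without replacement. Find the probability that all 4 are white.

Unordered draws without replacement: count favorable combinations over C(29,4).
Favorable = C(11,0) · C(9,0) · C(9,4) = 126; total = C(29,4) = 23751.
P = 126/23751 = 2/377 ≈ 0.0053.

2/377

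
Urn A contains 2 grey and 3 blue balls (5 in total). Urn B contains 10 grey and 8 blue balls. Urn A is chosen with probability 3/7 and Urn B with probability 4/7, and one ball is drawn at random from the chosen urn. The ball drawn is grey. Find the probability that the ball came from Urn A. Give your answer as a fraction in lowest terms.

P(grey | Urn A) = 2/5; P(grey | Urn B) = 5/9.
P(grey) = 3/7·2/5 + 4/7·5/9 = 22/45.
By Bayes' rule, P(Urn A | grey) = 6/35 / 22/45 = 27/77 ≈ 0.3506.

27/77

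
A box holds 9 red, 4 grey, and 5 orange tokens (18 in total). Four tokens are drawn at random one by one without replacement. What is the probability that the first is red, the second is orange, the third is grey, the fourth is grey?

1/136

Multiply the conditional probability of each draw in order, without replacement, so each draw removes one from its color and from the total.
P = (9/18) · (5/17) · (4/16) · (3/15) = 1/136 ≈ 0.0074.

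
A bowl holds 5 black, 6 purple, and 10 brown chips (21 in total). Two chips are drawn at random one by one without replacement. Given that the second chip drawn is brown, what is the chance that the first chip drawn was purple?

P(first=purple and the second chip drawn is brown) = (6/21)·(10/20) = 1/7.
P(the second chip drawn is brown) = Σ over first color = 5/42 + 1/7 + 3/14 = 10/21.
By Bayes, P(first=purple | the second chip drawn is brown) = 1/7 / 10/21 = 3/10 ≈ 0.3000.

3/10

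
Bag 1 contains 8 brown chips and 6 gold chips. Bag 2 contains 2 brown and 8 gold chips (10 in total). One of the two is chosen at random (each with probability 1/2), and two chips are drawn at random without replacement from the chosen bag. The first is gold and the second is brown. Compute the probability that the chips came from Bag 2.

91/226

P(E | Bag 1) = 24/91; P(E | Bag 2) = 8/45.
P(E) = 1/2·24/91 + 1/2·8/45 = 904/4095.
By Bayes' rule, P(Bag 2 | E) = 4/45 / 904/4095 = 91/226 ≈ 0.4027.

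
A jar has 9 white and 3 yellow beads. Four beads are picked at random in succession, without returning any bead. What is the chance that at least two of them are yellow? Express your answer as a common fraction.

Sum the hypergeometric tail for j = 2,…,3 yellow beads.
Favorable = C(3,2)·C(9,2) + C(3,3)·C(9,1) = 117; total = C(12,4) = 495.
P = 117/495 = 13/55 ≈ 0.2364.

13/55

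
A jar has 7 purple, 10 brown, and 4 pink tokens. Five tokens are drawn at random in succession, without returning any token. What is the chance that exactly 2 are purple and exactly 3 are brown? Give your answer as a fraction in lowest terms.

Unordered draws without replacement: count favorable combinations over C(21,5).
Favorable = C(7,2) · C(10,3) · C(4,0) = 2520; total = C(21,5) = 20349.
P = 2520/20349 = 40/323 ≈ 0.1238.

40/323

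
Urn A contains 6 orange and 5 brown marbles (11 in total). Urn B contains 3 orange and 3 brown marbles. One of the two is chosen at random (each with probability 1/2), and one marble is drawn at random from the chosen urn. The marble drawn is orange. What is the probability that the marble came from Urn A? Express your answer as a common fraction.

P(orange | Urn A) = 6/11; P(orange | Urn B) = 1/2.
P(orange) = 1/2·6/11 + 1/2·1/2 = 23/44.
By Bayes' rule, P(Urn A | orange) = 3/11 / 23/44 = 12/23 ≈ 0.5217.

12/23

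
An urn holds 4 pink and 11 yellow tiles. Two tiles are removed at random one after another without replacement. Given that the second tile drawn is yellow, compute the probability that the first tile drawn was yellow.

5/7

P(first=yellow and the second tile drawn is yellow) = (11/15)·(10/14) = 11/21.
P(the second tile drawn is yellow) = Σ over first color = 22/105 + 11/21 = 11/15.
By Bayes, P(first=yellow | the second tile drawn is yellow) = 11/21 / 11/15 = 5/7 ≈ 0.7143.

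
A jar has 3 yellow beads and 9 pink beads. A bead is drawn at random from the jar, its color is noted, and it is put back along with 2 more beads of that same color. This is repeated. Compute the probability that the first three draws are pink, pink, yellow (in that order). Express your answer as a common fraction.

Track the composition after each reinforcement of +2.
P = (9/12) · (11/14) · (3/16) = 99/896 ≈ 0.1105.

99/896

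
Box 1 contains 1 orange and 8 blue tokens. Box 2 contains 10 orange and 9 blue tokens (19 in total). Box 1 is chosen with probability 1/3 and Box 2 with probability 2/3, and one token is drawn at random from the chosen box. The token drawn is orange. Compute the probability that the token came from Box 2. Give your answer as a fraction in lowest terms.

180/199

P(orange | Box 1) = 1/9; P(orange | Box 2) = 10/19.
P(orange) = 1/3·1/9 + 2/3·10/19 = 199/513.
By Bayes' rule, P(Box 2 | orange) = 20/57 / 199/513 = 180/199 ≈ 0.9045.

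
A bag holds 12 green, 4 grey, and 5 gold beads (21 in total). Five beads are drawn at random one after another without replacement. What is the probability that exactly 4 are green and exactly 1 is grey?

220/2261

Unordered draws without replacement: count favorable combinations over C(21,5).
Favorable = C(12,4) · C(4,1) · C(5,0) = 1980; total = C(21,5) = 20349.
P = 1980/20349 = 220/2261 ≈ 0.0973.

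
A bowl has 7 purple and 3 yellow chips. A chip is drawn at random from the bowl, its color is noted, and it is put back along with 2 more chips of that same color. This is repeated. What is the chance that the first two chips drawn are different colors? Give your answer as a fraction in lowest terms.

Either yellow then purple, or purple then yellow; after the first draw the total is 12.
P = (3/10)·(7/12) + (7/10)·(3/12) = 7/20 ≈ 0.3500.

7/20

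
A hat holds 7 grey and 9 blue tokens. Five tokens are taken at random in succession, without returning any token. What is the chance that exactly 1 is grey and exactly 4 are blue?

21/104

Unordered draws without replacement: count favorable combinations over C(16,5).
Favorable = C(7,1) · C(9,4) = 882; total = C(16,5) = 4368.
P = 882/4368 = 21/104 ≈ 0.2019.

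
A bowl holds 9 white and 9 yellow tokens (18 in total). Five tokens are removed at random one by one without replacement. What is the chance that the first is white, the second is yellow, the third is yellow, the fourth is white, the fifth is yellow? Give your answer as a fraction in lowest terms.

Multiply the conditional probability of each draw in order, without replacement, so each draw removes one from its color and from the total.
P = (9/18) · (9/17) · (8/16) · (8/15) · (7/14) = 3/85 ≈ 0.0353.

3/85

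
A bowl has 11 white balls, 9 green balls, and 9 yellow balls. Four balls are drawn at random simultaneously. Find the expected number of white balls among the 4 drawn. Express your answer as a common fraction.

By linearity of expectation, E[X] = Σ P(draw i is white); by symmetry each draw (even without replacement) has P(white) = 11/29.
E[X] = 4 · 11/29 = 44/29 ≈ 1.5172.

44/29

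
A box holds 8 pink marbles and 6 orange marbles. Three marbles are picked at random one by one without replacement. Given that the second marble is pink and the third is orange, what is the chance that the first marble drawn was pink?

7/12

P(first=pink and the second marble is pink and the third is orange) = (8/14)·(7/13)·(6/12) = 2/13.
P(E) = Σ over first color = 2/13 + 10/91 = 24/91.
By Bayes, P(first=pink | E) = 2/13 / 24/91 = 7/12 ≈ 0.5833.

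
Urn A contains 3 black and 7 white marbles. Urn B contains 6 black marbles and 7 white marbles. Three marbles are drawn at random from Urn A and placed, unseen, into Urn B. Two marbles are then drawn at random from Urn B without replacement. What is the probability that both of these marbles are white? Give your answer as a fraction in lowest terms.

371/1200

Condition on how many of the transferred marbles are white (from Urn A: 7 white of 10; then Urn B has 16 total).
  0 white: C(7,0)C(3,3)/C(10,3) = 1/120; then P = C(7,2)/C(16,2) = 7/40
  1 white: C(7,1)C(3,2)/C(10,3) = 7/40; then P = C(8,2)/C(16,2) = 7/30
  2 white: C(7,2)C(3,1)/C(10,3) = 21/40; then P = C(9,2)/C(16,2) = 3/10
  3 white: C(7,3)C(3,0)/C(10,3) = 7/24; then P = C(10,2)/C(16,2) = 3/8
P(both white) = 371/1200 ≈ 0.3092.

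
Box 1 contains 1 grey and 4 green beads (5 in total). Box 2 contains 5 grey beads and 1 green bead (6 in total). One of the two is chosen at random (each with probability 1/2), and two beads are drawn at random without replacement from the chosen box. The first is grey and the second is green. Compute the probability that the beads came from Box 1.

6/11

P(E | Box 1) = 1/5; P(E | Box 2) = 1/6.
P(E) = 1/2·1/5 + 1/2·1/6 = 11/60.
By Bayes' rule, P(Box 1 | E) = 1/10 / 11/60 = 6/11 ≈ 0.5455.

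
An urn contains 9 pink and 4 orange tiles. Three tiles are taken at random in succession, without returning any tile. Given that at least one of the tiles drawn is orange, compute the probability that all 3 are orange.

2/101

P(all 3 orange) = C(4,3)/C(13,3) = 2/143; P(at least one orange) = 1 − C(9,3)/C(13,3) = 101/143.
Since 'all 3 orange' ⊆ 'at least one orange', P(all 3 | at least one) = 2/143 / 101/143 = 2/101 ≈ 0.0198.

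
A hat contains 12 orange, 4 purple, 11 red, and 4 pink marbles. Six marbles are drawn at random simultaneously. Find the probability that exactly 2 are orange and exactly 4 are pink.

Unordered draws without replacement: count favorable combinations over C(31,6).
Favorable = C(12,2) · C(4,0) · C(11,0) · C(4,4) = 66; total = C(31,6) = 736281.
P = 66/736281 = 22/245427 ≈ 0.0001.

22/245427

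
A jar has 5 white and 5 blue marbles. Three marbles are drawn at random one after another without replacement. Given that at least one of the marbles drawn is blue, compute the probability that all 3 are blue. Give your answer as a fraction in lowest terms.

P(all 3 blue) = C(5,3)/C(10,3) = 1/12; P(at least one blue) = 1 − C(5,3)/C(10,3) = 11/12.
Since 'all 3 blue' ⊆ 'at least one blue', P(all 3 | at least one) = 1/12 / 11/12 = 1/11 ≈ 0.0909.

1/11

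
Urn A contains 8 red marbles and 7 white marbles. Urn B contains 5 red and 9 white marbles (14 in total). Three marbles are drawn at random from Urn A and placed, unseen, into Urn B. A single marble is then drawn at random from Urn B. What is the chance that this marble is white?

52/85

Condition on how many of the transferred marbles are white (from Urn A: 7 white of 15; then Urn B has 17 total).
  0 white: C(7,0)C(8,3)/C(15,3) = 8/65; then P = 9/17
  1 white: C(7,1)C(8,2)/C(15,3) = 28/65; then P = 10/17
  2 white: C(7,2)C(8,1)/C(15,3) = 24/65; then P = 11/17
  3 white: C(7,3)C(8,0)/C(15,3) = 1/13; then P = 12/17
P(white from Urn B) = 52/85 ≈ 0.6118.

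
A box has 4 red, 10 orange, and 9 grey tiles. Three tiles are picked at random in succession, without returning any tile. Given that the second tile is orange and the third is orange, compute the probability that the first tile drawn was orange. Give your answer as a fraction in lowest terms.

P(first=orange and the second tile is orange and the third is orange) = (10/23)·(9/22)·(8/21) = 120/1771.
P(E) = Σ over first color = 60/1771 + 120/1771 + 135/1771 = 45/253.
By Bayes, P(first=orange | E) = 120/1771 / 45/253 = 8/21 ≈ 0.3810.

8/21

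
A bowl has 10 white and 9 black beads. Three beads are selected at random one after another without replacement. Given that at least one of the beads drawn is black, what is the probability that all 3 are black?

P(all 3 black) = C(9,3)/C(19,3) = 28/323; P(at least one black) = 1 − C(10,3)/C(19,3) = 283/323.
Since 'all 3 black' ⊆ 'at least one black', P(all 3 | at least one) = 28/323 / 283/323 = 28/283 ≈ 0.0989.

28/283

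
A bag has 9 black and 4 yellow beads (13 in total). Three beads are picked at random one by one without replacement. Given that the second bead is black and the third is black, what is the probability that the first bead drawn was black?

P(first=black and the second bead is black and the third is black) = (9/13)·(8/12)·(7/11) = 42/143.
P(E) = Σ over first color = 42/143 + 24/143 = 6/13.
By Bayes, P(first=black | E) = 42/143 / 6/13 = 7/11 ≈ 0.6364.

7/11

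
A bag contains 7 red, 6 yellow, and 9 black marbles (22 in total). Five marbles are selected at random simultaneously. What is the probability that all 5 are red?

1/1254

Unordered draws without replacement: count favorable combinations over C(22,5).
Favorable = C(7,5) · C(6,0) · C(9,0) = 21; total = C(22,5) = 26334.
P = 21/26334 = 1/1254 ≈ 0.0008.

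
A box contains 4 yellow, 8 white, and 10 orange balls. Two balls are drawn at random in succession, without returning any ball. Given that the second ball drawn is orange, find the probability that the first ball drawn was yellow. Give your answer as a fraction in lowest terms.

P(first=yellow and the second ball drawn is orange) = (4/22)·(10/21) = 20/231.
P(the second ball drawn is orange) = Σ over first color = 20/231 + 40/231 + 15/77 = 5/11.
By Bayes, P(first=yellow | the second ball drawn is orange) = 20/231 / 5/11 = 4/21 ≈ 0.1905.

4/21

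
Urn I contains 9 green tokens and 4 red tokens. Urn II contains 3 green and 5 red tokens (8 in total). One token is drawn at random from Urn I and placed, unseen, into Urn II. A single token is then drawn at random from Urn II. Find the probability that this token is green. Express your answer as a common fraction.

16/39

Condition on how many of the transferred tokens are green (from Urn I: 9 green of 13; then Urn II has 9 total).
  0 green: C(9,0)C(4,1)/C(13,1) = 4/13; then P = 3/9
  1 green: C(9,1)C(4,0)/C(13,1) = 9/13; then P = 4/9
P(green from Urn II) = 16/39 ≈ 0.4103.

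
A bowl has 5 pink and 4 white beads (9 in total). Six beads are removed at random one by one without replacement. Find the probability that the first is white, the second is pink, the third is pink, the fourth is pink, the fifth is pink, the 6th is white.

Multiply the conditional probability of each draw in order, without replacement, so each draw removes one from its color and from the total.
P = (4/9) · (5/8) · (4/7) · (3/6) · (2/5) · (3/4) = 1/42 ≈ 0.0238.

1/42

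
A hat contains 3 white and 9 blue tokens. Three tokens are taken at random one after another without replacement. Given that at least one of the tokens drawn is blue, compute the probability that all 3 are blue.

P(all 3 blue) = C(9,3)/C(12,3) = 21/55; P(at least one blue) = 1 − C(3,3)/C(12,3) = 219/220.
Since 'all 3 blue' ⊆ 'at least one blue', P(all 3 | at least one) = 21/55 / 219/220 = 28/73 ≈ 0.3836.

28/73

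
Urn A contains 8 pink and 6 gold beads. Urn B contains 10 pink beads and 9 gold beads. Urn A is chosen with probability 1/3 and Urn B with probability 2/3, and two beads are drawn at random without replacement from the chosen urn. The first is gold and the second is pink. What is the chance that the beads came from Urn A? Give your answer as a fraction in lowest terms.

228/683

P(E | Urn A) = 24/91; P(E | Urn B) = 5/19.
P(E) = 1/3·24/91 + 2/3·5/19 = 1366/5187.
By Bayes' rule, P(Urn A | E) = 8/91 / 1366/5187 = 228/683 ≈ 0.3338.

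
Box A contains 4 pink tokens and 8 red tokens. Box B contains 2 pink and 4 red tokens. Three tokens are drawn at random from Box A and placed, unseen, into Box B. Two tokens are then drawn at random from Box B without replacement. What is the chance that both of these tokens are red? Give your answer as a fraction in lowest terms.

14/33

Condition on how many of the transferred tokens are red (from Box A: 8 red of 12; then Box B has 9 total).
  0 red: C(8,0)C(4,3)/C(12,3) = 1/55; then P = C(4,2)/C(9,2) = 1/6
  1 red: C(8,1)C(4,2)/C(12,3) = 12/55; then P = C(5,2)/C(9,2) = 5/18
  2 red: C(8,2)C(4,1)/C(12,3) = 28/55; then P = C(6,2)/C(9,2) = 5/12
  3 red: C(8,3)C(4,0)/C(12,3) = 14/55; then P = C(7,2)/C(9,2) = 7/12
P(both red) = 14/33 ≈ 0.4242.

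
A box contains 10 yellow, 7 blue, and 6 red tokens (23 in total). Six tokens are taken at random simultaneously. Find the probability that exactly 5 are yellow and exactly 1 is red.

72/4807

Unordered draws without replacement: count favorable combinations over C(23,6).
Favorable = C(10,5) · C(7,0) · C(6,1) = 1512; total = C(23,6) = 100947.
P = 1512/100947 = 72/4807 ≈ 0.0150.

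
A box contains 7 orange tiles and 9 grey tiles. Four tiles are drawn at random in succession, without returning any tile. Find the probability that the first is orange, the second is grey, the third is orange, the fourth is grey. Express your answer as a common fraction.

9/130

Multiply the conditional probability of each draw in order, without replacement, so each draw removes one from its color and from the total.
P = (7/16) · (9/15) · (6/14) · (8/13) = 9/130 ≈ 0.0692.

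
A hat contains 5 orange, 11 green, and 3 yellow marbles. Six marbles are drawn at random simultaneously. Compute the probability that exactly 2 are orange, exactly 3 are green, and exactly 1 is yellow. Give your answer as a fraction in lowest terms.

825/4522

Unordered draws without replacement: count favorable combinations over C(19,6).
Favorable = C(5,2) · C(11,3) · C(3,1) = 4950; total = C(19,6) = 27132.
P = 4950/27132 = 825/4522 ≈ 0.1824.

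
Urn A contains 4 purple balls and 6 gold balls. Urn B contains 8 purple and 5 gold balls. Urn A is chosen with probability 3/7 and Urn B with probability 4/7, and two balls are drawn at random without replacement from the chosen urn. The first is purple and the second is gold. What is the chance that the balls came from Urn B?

P(E | Urn A) = 4/15; P(E | Urn B) = 10/39.
P(E) = 3/7·4/15 + 4/7·10/39 = 356/1365.
By Bayes' rule, P(Urn B | E) = 40/273 / 356/1365 = 50/89 ≈ 0.5618.

50/89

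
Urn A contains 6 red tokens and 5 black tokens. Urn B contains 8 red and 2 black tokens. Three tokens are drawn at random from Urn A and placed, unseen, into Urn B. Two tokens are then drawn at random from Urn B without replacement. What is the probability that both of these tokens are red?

461/858

Condition on how many of the transferred tokens are red (from Urn A: 6 red of 11; then Urn B has 13 total).
  0 red: C(6,0)C(5,3)/C(11,3) = 2/33; then P = C(8,2)/C(13,2) = 14/39
  1 red: C(6,1)C(5,2)/C(11,3) = 4/11; then P = C(9,2)/C(13,2) = 6/13
  2 red: C(6,2)C(5,1)/C(11,3) = 5/11; then P = C(10,2)/C(13,2) = 15/26
  3 red: C(6,3)C(5,0)/C(11,3) = 4/33; then P = C(11,2)/C(13,2) = 55/78
P(both red) = 461/858 ≈ 0.5373.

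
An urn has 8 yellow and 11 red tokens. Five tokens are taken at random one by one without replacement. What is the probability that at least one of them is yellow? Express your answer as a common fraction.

Use the complement: P(at least one yellow) = 1 − P(no yellow).
P(none) = C(11,5)/C(19,5) = 462/11628.
So P = 1 − 462/11628 = 1861/1938 ≈ 0.9603.

1861/1938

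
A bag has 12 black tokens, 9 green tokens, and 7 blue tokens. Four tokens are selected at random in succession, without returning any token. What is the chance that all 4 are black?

11/455

Unordered draws without replacement: count favorable combinations over C(28,4).
Favorable = C(12,4) · C(9,0) · C(7,0) = 495; total = C(28,4) = 20475.
P = 495/20475 = 11/455 ≈ 0.0242.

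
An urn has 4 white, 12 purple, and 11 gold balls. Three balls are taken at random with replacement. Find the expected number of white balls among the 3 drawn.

By linearity of expectation, E[X] = Σ P(draw i is white); each independent draw has P(white) = 4/27.
E[X] = 3 · 4/27 = 4/9 ≈ 0.4444.

4/9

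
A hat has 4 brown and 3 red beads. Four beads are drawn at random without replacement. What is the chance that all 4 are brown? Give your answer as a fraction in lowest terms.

1/35

Multiply the conditional probability of each draw in order, without replacement, so each draw removes one from its color and from the total.
P = (4/7) · (3/6) · (2/5) · (1/4) = 1/35 ≈ 0.0286.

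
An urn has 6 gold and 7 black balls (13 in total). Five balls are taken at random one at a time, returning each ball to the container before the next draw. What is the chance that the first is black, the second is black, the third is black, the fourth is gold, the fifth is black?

Multiply the conditional probability of each draw in order, with replacement (the composition resets each draw).
P = (7/13) · (7/13) · (7/13) · (6/13) · (7/13) = 14406/371293 ≈ 0.0388.

14406/371293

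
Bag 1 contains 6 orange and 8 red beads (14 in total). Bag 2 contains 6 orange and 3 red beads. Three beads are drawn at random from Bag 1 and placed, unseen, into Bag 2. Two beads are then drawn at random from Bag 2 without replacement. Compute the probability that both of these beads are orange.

Condition on how many of the transferred beads are orange (from Bag 1: 6 orange of 14; then Bag 2 has 12 total).
  0 orange: C(6,0)C(8,3)/C(14,3) = 2/13; then P = C(6,2)/C(12,2) = 5/22
  1 orange: C(6,1)C(8,2)/C(14,3) = 6/13; then P = C(7,2)/C(12,2) = 7/22
  2 orange: C(6,2)C(8,1)/C(14,3) = 30/91; then P = C(8,2)/C(12,2) = 14/33
  3 orange: C(6,3)C(8,0)/C(14,3) = 5/91; then P = C(9,2)/C(12,2) = 6/11
P(both orange) = 32/91 ≈ 0.3516.

32/91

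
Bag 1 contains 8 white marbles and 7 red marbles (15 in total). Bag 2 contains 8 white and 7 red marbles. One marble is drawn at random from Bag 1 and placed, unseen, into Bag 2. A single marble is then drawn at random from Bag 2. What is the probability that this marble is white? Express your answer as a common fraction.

Condition on how many of the transferred marbles are white (from Bag 1: 8 white of 15; then Bag 2 has 16 total).
  0 white: C(8,0)C(7,1)/C(15,1) = 7/15; then P = 8/16
  1 white: C(8,1)C(7,0)/C(15,1) = 8/15; then P = 9/16
P(white from Bag 2) = 8/15 ≈ 0.5333.

8/15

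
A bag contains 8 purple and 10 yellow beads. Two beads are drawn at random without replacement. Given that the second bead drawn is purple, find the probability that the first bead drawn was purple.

7/17

P(first=purple and the second bead drawn is purple) = (8/18)·(7/17) = 28/153.
P(the second bead drawn is purple) = Σ over first color = 28/153 + 40/153 = 4/9.
By Bayes, P(first=purple | the second bead drawn is purple) = 28/153 / 4/9 = 7/17 ≈ 0.4118.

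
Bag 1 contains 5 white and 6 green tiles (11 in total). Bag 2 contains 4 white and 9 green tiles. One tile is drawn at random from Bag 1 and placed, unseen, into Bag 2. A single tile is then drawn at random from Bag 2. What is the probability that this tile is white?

Condition on how many of the transferred tiles are white (from Bag 1: 5 white of 11; then Bag 2 has 14 total).
  0 white: C(5,0)C(6,1)/C(11,1) = 6/11; then P = 4/14
  1 white: C(5,1)C(6,0)/C(11,1) = 5/11; then P = 5/14
P(white from Bag 2) = 7/22 ≈ 0.3182.

7/22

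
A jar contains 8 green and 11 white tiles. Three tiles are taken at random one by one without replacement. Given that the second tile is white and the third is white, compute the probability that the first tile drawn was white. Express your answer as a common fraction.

9/17

P(first=white and the second tile is white and the third is white) = (11/19)·(10/18)·(9/17) = 55/323.
P(E) = Σ over first color = 440/2907 + 55/323 = 55/171.
By Bayes, P(first=white | E) = 55/323 / 55/171 = 9/17 ≈ 0.5294.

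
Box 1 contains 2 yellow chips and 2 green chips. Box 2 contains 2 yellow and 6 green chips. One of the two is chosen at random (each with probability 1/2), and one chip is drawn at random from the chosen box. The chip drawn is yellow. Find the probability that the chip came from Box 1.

P(yellow | Box 1) = 1/2; P(yellow | Box 2) = 1/4.
P(yellow) = 1/2·1/2 + 1/2·1/4 = 3/8.
By Bayes' rule, P(Box 1 | yellow) = 1/4 / 3/8 = 2/3 ≈ 0.6667.

2/3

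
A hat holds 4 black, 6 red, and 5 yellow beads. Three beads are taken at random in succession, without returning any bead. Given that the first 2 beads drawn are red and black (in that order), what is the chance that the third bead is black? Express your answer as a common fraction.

3/13

After removing 1 black, 1 red, the hat has 3 black out of 13 remaining.
P(third is black | given) = 3/13 ≈ 0.2308.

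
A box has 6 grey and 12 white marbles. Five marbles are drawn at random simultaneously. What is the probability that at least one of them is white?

1427/1428

Use the complement: P(at least one white) = 1 − P(no white).
P(none) = C(6,5)/C(18,5) = 6/8568.
So P = 1 − 6/8568 = 1427/1428 ≈ 0.9993.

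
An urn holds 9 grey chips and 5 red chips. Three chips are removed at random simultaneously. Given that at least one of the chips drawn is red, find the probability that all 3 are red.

1/28

P(all 3 red) = C(5,3)/C(14,3) = 5/182; P(at least one red) = 1 − C(9,3)/C(14,3) = 10/13.
Since 'all 3 red' ⊆ 'at least one red', P(all 3 | at least one) = 5/182 / 10/13 = 1/28 ≈ 0.0357.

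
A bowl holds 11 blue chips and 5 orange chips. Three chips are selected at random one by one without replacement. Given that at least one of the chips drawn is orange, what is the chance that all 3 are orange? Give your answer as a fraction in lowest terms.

P(all 3 orange) = C(5,3)/C(16,3) = 1/56; P(at least one orange) = 1 − C(11,3)/C(16,3) = 79/112.
Since 'all 3 orange' ⊆ 'at least one orange', P(all 3 | at least one) = 1/56 / 79/112 = 2/79 ≈ 0.0253.

2/79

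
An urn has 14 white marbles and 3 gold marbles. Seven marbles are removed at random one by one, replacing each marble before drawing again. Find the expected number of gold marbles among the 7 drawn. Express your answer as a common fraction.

By linearity of expectation, E[X] = Σ P(draw i is gold); each independent draw has P(gold) = 3/17.
E[X] = 7 · 3/17 = 21/17 ≈ 1.2353.

21/17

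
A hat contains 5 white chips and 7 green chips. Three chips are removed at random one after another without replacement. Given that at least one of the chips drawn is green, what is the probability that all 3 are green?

P(all 3 green) = C(7,3)/C(12,3) = 7/44; P(at least one green) = 1 − C(5,3)/C(12,3) = 21/22.
Since 'all 3 green' ⊆ 'at least one green', P(all 3 | at least one) = 7/44 / 21/22 = 1/6 ≈ 0.1667.

1/6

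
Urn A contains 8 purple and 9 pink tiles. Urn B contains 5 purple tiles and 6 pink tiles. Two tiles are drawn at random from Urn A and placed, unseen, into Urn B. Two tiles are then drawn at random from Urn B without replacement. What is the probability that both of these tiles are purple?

Condition on how many of the transferred tiles are purple (from Urn A: 8 purple of 17; then Urn B has 13 total).
  0 purple: C(8,0)C(9,2)/C(17,2) = 9/34; then P = C(5,2)/C(13,2) = 5/39
  1 purple: C(8,1)C(9,1)/C(17,2) = 9/17; then P = C(6,2)/C(13,2) = 5/26
  2 purple: C(8,2)C(9,0)/C(17,2) = 7/34; then P = C(7,2)/C(13,2) = 7/26
P(both purple) = 13/68 ≈ 0.1912.

13/68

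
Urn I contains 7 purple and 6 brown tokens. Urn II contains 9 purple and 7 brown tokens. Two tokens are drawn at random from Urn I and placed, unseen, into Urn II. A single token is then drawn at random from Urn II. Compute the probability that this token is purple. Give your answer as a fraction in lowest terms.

131/234

Condition on how many of the transferred tokens are purple (from Urn I: 7 purple of 13; then Urn II has 18 total).
  0 purple: C(7,0)C(6,2)/C(13,2) = 5/26; then P = 9/18
  1 purple: C(7,1)C(6,1)/C(13,2) = 7/13; then P = 10/18
  2 purple: C(7,2)C(6,0)/C(13,2) = 7/26; then P = 11/18
P(purple from Urn II) = 131/234 ≈ 0.5598.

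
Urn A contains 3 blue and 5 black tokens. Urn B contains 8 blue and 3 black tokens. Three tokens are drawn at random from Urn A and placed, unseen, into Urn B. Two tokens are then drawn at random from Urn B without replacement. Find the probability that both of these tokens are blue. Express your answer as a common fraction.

Condition on how many of the transferred tokens are blue (from Urn A: 3 blue of 8; then Urn B has 14 total).
  0 blue: C(3,0)C(5,3)/C(8,3) = 5/28; then P = C(8,2)/C(14,2) = 4/13
  1 blue: C(3,1)C(5,2)/C(8,3) = 15/28; then P = C(9,2)/C(14,2) = 36/91
  2 blue: C(3,2)C(5,1)/C(8,3) = 15/56; then P = C(10,2)/C(14,2) = 45/91
  3 blue: C(3,3)C(5,0)/C(8,3) = 1/56; then P = C(11,2)/C(14,2) = 55/91
P(both blue) = 1045/2548 ≈ 0.4101.

1045/2548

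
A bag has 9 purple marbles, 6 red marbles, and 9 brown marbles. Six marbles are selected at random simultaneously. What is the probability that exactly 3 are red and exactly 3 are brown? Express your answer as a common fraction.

Unordered draws without replacement: count favorable combinations over C(24,6).
Favorable = C(9,0) · C(6,3) · C(9,3) = 1680; total = C(24,6) = 134596.
P = 1680/134596 = 60/4807 ≈ 0.0125.

60/4807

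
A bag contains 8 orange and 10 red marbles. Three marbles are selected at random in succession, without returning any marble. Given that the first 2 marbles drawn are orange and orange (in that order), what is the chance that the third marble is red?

After removing 2 orange, the bag has 10 red out of 16 remaining.
P(third is red | given) = 10/16 = 5/8 ≈ 0.6250.

5/8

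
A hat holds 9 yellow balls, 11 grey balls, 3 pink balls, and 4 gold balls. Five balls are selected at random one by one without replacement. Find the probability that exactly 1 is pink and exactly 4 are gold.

Unordered draws without replacement: count favorable combinations over C(27,5).
Favorable = C(9,0) · C(11,0) · C(3,1) · C(4,4) = 3; total = C(27,5) = 80730.
P = 3/80730 = 1/26910 ≈ 0.0000.

1/26910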